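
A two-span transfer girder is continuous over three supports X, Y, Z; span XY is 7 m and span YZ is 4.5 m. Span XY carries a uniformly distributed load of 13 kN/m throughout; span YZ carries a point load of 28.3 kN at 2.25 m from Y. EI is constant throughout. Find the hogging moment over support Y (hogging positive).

Insert a hinge at Y; M_Y is the redundant, and each span becomes simply supported.
End slopes at the hinge Y, treating each span as simply supported:
  span XY: UDL 13: wL³/(24EI) = 185.8/EI
  span YZ: point load 28.3 at a = 2.25: Pab(L + b)/(6LEI) = 35.82/EI
  relative rotation θ_0 = (185.8 + 35.82)/EI = 221.6/EI
A unit hogging moment at Y produces rotation L₁/(3EI) + L₂/(3EI) = 3.833/EI.
Compatibility: M_Y·(L₁+L₂)/(3EI) = θ_0, giving M_Y = 57.81 kN·m (hogging).

M_Y = 57.81 kN·m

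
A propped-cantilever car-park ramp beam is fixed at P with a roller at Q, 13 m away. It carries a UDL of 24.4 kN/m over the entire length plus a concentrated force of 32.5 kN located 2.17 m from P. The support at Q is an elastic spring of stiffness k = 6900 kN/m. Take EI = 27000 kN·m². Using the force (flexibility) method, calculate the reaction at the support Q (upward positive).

Remove the prop at Q; the released (primary) structure is a cantilever built in at P.
Deflection at Q on the released cantilever, summing each load's contribution:
  UDL 24.4: wL⁴/(8EI) = 87111/EI
  point load 32.5 at a = 2.17: Pa²(3L − a)/(6EI) = 939.4/EI
  δ_0 = 88050/EI
Tip deflection under a unit load at Q: L³/(3EI) = 732.3/EI.
With EI = 27000 kN·m²: δ_0 = 3.2611 m and δ_{QQ} = 0.027123 m/kN.
Compatibility — the spring shortens by R_Q/k under the reaction it provides: δ_0 − R_Q·δ_{QQ} = R_Q/k. With 1/k = 0.000145 m/kN, R_Q = δ_0 / (δ_{QQ} + 1/k) = 3.2611 / (0.027123 + 0.000145) = 119.6 kN.

R_Q = 119.6 kN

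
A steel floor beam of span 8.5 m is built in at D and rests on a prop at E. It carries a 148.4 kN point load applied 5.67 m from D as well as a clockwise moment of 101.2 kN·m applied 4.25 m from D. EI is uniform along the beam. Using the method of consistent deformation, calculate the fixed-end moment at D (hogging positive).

M_D = 174.1 kN·m

Take the reaction at E as the redundant and release it; the primary structure is a cantilever fixed at D.
Deflection at E on the released cantilever, summing each load's contribution:
  point load 148.4 at a = 5.67: Pa²(3L − a)/(6EI) = 15768/EI
  clockwise couple 101.2 at a = 4.25: M₀a(2L − a)/(2EI) = 2742/EI
  δ_0 = 18510/EI
Flexibility coefficient — unit upward force at E: δ_{EE} = L³/(3EI) = 204.7/EI.
The prop prevents deflection at E: R_E = δ_0/δ_{EE} = 18510/204.7 = 90.42 kN.
Moment equilibrium about D: M_D = Σ(load moments about D) − R_E·L = 942.6 − 90.42×8.5 = 174.1 kN·m.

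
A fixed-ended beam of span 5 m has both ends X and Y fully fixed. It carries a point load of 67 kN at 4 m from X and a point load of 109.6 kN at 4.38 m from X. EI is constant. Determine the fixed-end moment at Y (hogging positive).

M_Y = 95.02 kN·m

Release both end moments; the primary structure is a simply-supported span XY with redundants M_X and M_Y.
Simple-span end rotations at X and Y under the given loads:
  at X: point load 67 at a = 4: Pab(L + b)/(6LEI) = 53.6/EI
  at Y: point load 67 at a = 4: Pab(L + a)/(6LEI) = 80.4/EI
  at X: point load 109.6 at a = 4.38: Pab(L + b)/(6LEI) = 55.76/EI
  at Y: point load 109.6 at a = 4.38: Pab(L + a)/(6LEI) = 93.06/EI
  θ_X0 = 109.4/EI,  θ_Y0 = 173.5/EI
Flexibility coefficients: a unit moment at one end gives L/(3EI) there and L/(6EI) at the far end, so f₁₁ = f₂₂ = 1.667/EI and f₁₂ = f₂₁ = 0.8333/EI.
Compatibility — zero rotation at each built-in end:
  1.667 M_X + 0.8333 M_Y = 109.4
  0.8333 M_X + 1.667 M_Y = 173.5
Solving the pair gives M_X = 18.1 kN·m and M_Y = 95.02 kN·m (hogging).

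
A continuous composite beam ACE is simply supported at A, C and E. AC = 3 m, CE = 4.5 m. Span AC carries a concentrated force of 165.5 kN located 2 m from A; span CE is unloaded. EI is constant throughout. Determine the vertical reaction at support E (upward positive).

R_E = -8.173 kN

Release continuity at C by inserting a hinge; the redundant is the internal moment M_C. The primary structure is two simply-supported spans AC and CE.
Discontinuity in slope at C on the released structure — sum the simple-span end rotations:
  span AC: point load 165.5 at a = 2: Pab(L + a)/(6LEI) = 91.94/EI
  relative rotation θ_0 = (91.94 + 0)/EI = 91.94/EI
A unit hogging moment at C produces rotation L₁/(3EI) + L₂/(3EI) = 2.5/EI.
Compatibility: M_C·(L₁+L₂)/(3EI) = θ_0, giving M_C = 36.78 kN·m (hogging).
Span CE, ΣM about E: R_C^{CE}·4.5 = 0 + 36.78, so R_C^{CE} = 8.173 kN and R_E = 0 − 8.173 = -8.173 kN.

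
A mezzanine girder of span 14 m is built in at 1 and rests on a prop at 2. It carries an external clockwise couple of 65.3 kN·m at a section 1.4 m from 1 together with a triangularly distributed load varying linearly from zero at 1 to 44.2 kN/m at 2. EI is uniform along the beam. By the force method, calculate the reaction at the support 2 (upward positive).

Take the reaction at 2 as the redundant and release it; the primary structure is a cantilever fixed at 1.
Deflection at 2 on the released cantilever, summing each load's contribution:
  clockwise couple 65.3 at a = 1.4: M₀a(2L − a)/(2EI) = 1216/EI
  triangular load, peak 44.2 at the free end: 11w₀L⁴/(120EI) = 155649/EI
  δ_0 = 156865/EI
Flexibility coefficient — unit upward force at 2: δ_{22} = L³/(3EI) = 914.7/EI.
The prop prevents deflection at 2: R_2 = δ_0/δ_{22} = 156865/914.7 = 171.5 kN.

R_2 = 171.5 kN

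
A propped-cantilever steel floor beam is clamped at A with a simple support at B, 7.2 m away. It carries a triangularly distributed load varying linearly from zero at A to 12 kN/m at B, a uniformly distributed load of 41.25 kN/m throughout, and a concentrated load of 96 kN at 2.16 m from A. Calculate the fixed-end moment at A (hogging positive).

M_A = 427 kN·m

Remove the prop at B; the released (primary) structure is a cantilever built in at A.
Primary-structure tip deflection at B by superposition:
  triangular load, peak 12 at the free end: 11w₀L⁴/(120EI) = 2956/EI
  UDL 41.25: wL⁴/(8EI) = 13857/EI
  point load 96 at a = 2.16: Pa²(3L − a)/(6EI) = 1451/EI
  δ_0 = 18264/EI
Flexibility coefficient — unit upward force at B: δ_{BB} = L³/(3EI) = 124.4/EI.
The prop prevents deflection at B: R_B = δ_0/δ_{BB} = 18264/124.4 = 146.8 kN.
Moment equilibrium about A: M_A = Σ(load moments about A) − R_B·L = 1484 − 146.8×7.2 = 427 kN·m.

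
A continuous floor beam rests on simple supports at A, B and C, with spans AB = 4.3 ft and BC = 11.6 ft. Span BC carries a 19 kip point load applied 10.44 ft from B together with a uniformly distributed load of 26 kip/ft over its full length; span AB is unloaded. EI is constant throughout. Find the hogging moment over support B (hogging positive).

M_B = 327 kip·ft

Release continuity at B by inserting a hinge; the redundant is the internal moment M_B. The primary structure is two simply-supported spans AB and BC.
End slopes at the hinge B, treating each span as simply supported:
  span BC: point load 19 at a = 10.44: Pab(L + b)/(6LEI) = 42.18/EI
  span BC: UDL 26: wL³/(24EI) = 1691/EI
  relative rotation θ_0 = (0 + 1733)/EI = 1733/EI
A unit hogging moment at B produces rotation L₁/(3EI) + L₂/(3EI) = 5.3/EI.
Compatibility: M_B·(L₁+L₂)/(3EI) = θ_0, giving M_B = 327 kip·ft (hogging).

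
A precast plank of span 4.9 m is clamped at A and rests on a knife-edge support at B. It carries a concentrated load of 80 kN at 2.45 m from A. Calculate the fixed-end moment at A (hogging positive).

Release the roller at B. Primary structure: cantilever fixed at A.
Free-end deflection of the primary structure under the applied loading (downward +):
  point load 80 at a = 2.45: Pa²(3L − a)/(6EI) = 980.4/EI
Tip deflection under a unit load at B: L³/(3EI) = 39.22/EI.
Compatibility at B: δ_0 − R_B·δ_{BB} = 0, so R_B = 980.4/39.22 = 25 kN.
Moment equilibrium about A: M_A = Σ(load moments about A) − R_B·L = 196 − 25×4.9 = 73.5 kN·m.

M_A = 73.5 kN·m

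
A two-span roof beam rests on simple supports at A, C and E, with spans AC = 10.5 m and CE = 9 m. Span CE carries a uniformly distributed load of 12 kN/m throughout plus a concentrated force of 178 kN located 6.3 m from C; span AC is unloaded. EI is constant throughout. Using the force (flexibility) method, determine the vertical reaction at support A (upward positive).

R_A = -14.95 kN

Insert a hinge at C; M_C is the redundant, and each span becomes simply supported.
Rotations at C on the released spans (each span's end-slope, ×1/EI):
  span CE: UDL 12: wL³/(24EI) = 364.5/EI
  span CE: point load 178 at a = 6.3: Pab(L + b)/(6LEI) = 656/EI
  relative rotation θ_0 = (0 + 1021)/EI = 1021/EI
A unit hogging moment at C produces rotation L₁/(3EI) + L₂/(3EI) = 6.5/EI.
Compatibility: M_C·(L₁+L₂)/(3EI) = θ_0, giving M_C = 157 kN·m (hogging).
Span AC, ΣM about A with M_C applied at C: R_C^{AC}·10.5 = 0 + 157, so R_C^{AC} = 14.95 kN and R_A = 0 − 14.95 = -14.95 kN.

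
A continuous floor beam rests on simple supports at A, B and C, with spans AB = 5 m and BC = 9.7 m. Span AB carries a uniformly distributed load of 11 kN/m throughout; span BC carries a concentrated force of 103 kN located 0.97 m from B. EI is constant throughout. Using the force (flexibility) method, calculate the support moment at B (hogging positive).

M_B = 68.06 kN·m

Take M_B as the redundant. Released structure: two simple spans AB and BC with a hinge at B.
Rotations at B on the released spans (each span's end-slope, ×1/EI):
  span AB: UDL 11: wL³/(24EI) = 57.29/EI
  span BC: point load 103 at a = 0.97: Pab(L + b)/(6LEI) = 276.2/EI
  relative rotation θ_0 = (57.29 + 276.2)/EI = 333.5/EI
A unit hogging moment at B produces rotation L₁/(3EI) + L₂/(3EI) = 4.9/EI.
Slope continuity at B: θ_0 = M_B·4.9/EI, so M_B = 333.5/4.9 = 68.06 kN·m (hogging).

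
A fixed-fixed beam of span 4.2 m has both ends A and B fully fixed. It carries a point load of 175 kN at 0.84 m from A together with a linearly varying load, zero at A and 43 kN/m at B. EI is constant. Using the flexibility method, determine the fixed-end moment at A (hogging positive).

M_A = 119.4 kN·m

Take the two fixed-end moments M_A, M_B as redundants; the released structure is the simple span AB.
On the primary (simply-supported) span, the end slopes from the loading are:
  at A: point load 175 at a = 0.84: Pab(L + b)/(6LEI) = 148.2/EI
  at B: point load 175 at a = 0.84: Pab(L + a)/(6LEI) = 98.78/EI
  at A: triangular load, peak 43: 7w₀L³/(360EI) = 61.95/EI
  at B: triangular load, peak 43: w₀L³/(45EI) = 70.8/EI
  θ_A0 = 210.1/EI,  θ_B0 = 169.6/EI
Flexibility coefficients: a unit moment at one end gives L/(3EI) there and L/(6EI) at the far end, so f₁₁ = f₂₂ = 1.4/EI and f₁₂ = f₂₁ = 0.7/EI.
Compatibility — zero rotation at each built-in end:
  1.4 M_A + 0.7 M_B = 210.1
  0.7 M_A + 1.4 M_B = 169.6
Solving the pair gives M_A = 119.4 kN·m and M_B = 61.45 kN·m (hogging).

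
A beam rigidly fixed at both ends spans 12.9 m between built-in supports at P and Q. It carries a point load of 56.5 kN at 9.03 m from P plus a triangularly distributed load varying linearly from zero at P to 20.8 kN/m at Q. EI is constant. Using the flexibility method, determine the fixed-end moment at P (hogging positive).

Take the two fixed-end moments M_P, M_Q as redundants; the released structure is the simple span PQ.
Simple-span end rotations at P and Q under the given loads:
  at P: point load 56.5 at a = 9.03: Pab(L + b)/(6LEI) = 427.8/EI
  at Q: point load 56.5 at a = 9.03: Pab(L + a)/(6LEI) = 559.4/EI
  at P: triangular load, peak 20.8: 7w₀L³/(360EI) = 868.2/EI
  at Q: triangular load, peak 20.8: w₀L³/(45EI) = 992.2/EI
  θ_P0 = 1296/EI,  θ_Q0 = 1552/EI
Flexibility coefficients: a unit moment at one end gives L/(3EI) there and L/(6EI) at the far end, so f₁₁ = f₂₂ = 4.3/EI and f₁₂ = f₂₁ = 2.15/EI.
Compatibility — zero rotation at each built-in end:
  4.3 M_P + 2.15 M_Q = 1296
  2.15 M_P + 4.3 M_Q = 1552
Solving the pair gives M_P = 161.3 kN·m and M_Q = 280.2 kN·m (hogging).

M_P = 161.3 kN·m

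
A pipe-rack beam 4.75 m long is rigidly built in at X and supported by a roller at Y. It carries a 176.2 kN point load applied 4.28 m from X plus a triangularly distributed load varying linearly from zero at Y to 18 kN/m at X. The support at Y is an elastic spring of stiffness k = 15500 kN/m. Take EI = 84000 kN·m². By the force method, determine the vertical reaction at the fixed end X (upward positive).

R_X = 81.17 kN

Choose R_Y as the redundant. The primary structure is the cantilever fixed at X.
Primary-structure tip deflection at Y by superposition:
  point load 176.2 at a = 4.28: Pa²(3L − a)/(6EI) = 5363/EI
  triangular load, peak 18 at the fixed end: w₀L⁴/(30EI) = 305.4/EI
  δ_0 = 5669/EI
Tip deflection under a unit load at Y: L³/(3EI) = 35.72/EI.
With EI = 84000 kN·m²: δ_0 = 0.067486 m and δ_{YY} = 0.000425 m/kN.
Compatibility — the spring shortens by R_Y/k under the reaction it provides: δ_0 − R_Y·δ_{YY} = R_Y/k. With 1/k = 0.000065 m/kN, R_Y = δ_0 / (δ_{YY} + 1/k) = 0.067486 / (0.000425 + 0.000065) = 137.8 kN.
Vertical equilibrium: R_X = ΣP − R_Y = 218.9 − 137.8 = 81.17 kN.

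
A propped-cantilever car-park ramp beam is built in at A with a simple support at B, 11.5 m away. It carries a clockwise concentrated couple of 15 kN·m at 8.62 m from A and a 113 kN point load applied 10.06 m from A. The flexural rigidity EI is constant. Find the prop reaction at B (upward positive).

R_B = 93.72 kN

Remove the prop at B; the released (primary) structure is a cantilever built in at A.
Free-end deflection of the primary structure under the applied loading (downward +):
  clockwise couple 15 at a = 8.62: M₀a(2L − a)/(2EI) = 929.7/EI
  point load 113 at a = 10.06: Pa²(3L − a)/(6EI) = 46583/EI
  δ_0 = 47512/EI
Tip deflection under a unit load at B: L³/(3EI) = 507/EI.
Compatibility at B: δ_0 − R_B·δ_{BB} = 0, so R_B = 47512/507 = 93.72 kN.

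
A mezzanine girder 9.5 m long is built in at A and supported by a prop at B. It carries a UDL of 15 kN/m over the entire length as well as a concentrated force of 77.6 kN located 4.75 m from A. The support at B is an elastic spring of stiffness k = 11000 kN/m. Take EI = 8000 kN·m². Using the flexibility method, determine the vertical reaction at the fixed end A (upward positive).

Remove the prop at B; the released (primary) structure is a cantilever built in at A.
Primary-structure tip deflection at B by superposition:
  UDL 15: wL⁴/(8EI) = 15272/EI
  point load 77.6 at a = 4.75: Pa²(3L − a)/(6EI) = 6930/EI
  δ_0 = 22202/EI
Tip deflection under a unit load at B: L³/(3EI) = 285.8/EI.
With EI = 8000 kN·m²: δ_0 = 2.7753 m and δ_{BB} = 0.035724 m/kN.
Compatibility — the spring shortens by R_B/k under the reaction it provides: δ_0 − R_B·δ_{BB} = R_B/k. With 1/k = 0.000091 m/kN, R_B = δ_0 / (δ_{BB} + 1/k) = 2.7753 / (0.035724 + 0.000091) = 77.49 kN.
Vertical equilibrium: R_A = ΣP − R_B = 220.1 − 77.49 = 142.6 kN.

R_A = 142.6 kN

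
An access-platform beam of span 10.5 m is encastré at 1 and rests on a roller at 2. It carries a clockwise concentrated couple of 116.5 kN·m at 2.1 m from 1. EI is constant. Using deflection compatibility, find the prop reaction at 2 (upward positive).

Release the roller at 2. Primary structure: cantilever fixed at 1.
Downward deflection at the released point 2 due to the loads:
  clockwise couple 116.5 at a = 2.1: M₀a(2L − a)/(2EI) = 2312/EI
Flexibility coefficient — unit upward force at 2: δ_{22} = L³/(3EI) = 385.9/EI.
The prop prevents deflection at 2: R_2 = δ_0/δ_{22} = 2312/385.9 = 5.991 kN.

R_2 = 5.991 kN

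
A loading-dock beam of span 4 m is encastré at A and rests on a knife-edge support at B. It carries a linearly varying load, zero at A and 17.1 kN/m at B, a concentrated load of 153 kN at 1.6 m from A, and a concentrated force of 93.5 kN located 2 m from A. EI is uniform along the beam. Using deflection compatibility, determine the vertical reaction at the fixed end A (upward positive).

Release the roller at B. Primary structure: cantilever fixed at A.
Downward deflection at the released point B due to the loads:
  triangular load, peak 17.1 at the free end: 11w₀L⁴/(120EI) = 401.3/EI
  point load 153 at a = 1.6: Pa²(3L − a)/(6EI) = 678.9/EI
  point load 93.5 at a = 2: Pa²(3L − a)/(6EI) = 623.3/EI
  δ_0 = 1704/EI
Tip deflection under a unit load at B: L³/(3EI) = 21.33/EI.
The prop prevents deflection at B: R_B = δ_0/δ_{BB} = 1704/21.33 = 79.85 kN.
Vertical equilibrium: R_A = ΣP − R_B = 280.7 − 79.85 = 200.8 kN.

R_A = 200.8 kN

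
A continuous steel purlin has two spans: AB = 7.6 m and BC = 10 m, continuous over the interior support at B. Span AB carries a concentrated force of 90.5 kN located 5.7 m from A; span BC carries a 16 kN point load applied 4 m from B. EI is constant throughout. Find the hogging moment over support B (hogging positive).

Release continuity at B by inserting a hinge; the redundant is the internal moment M_B. The primary structure is two simply-supported spans AB and BC.
Rotations at B on the released spans (each span's end-slope, ×1/EI):
  span AB: point load 90.5 at a = 5.7: Pab(L + a)/(6LEI) = 285.9/EI
  span BC: point load 16 at a = 4: Pab(L + b)/(6LEI) = 102.4/EI
  relative rotation θ_0 = (285.9 + 102.4)/EI = 388.3/EI
A unit hogging moment at B produces rotation L₁/(3EI) + L₂/(3EI) = 5.867/EI.
Slope continuity at B: θ_0 = M_B·5.867/EI, so M_B = 388.3/5.867 = 66.18 kN·m (hogging).

M_B = 66.18 kN·m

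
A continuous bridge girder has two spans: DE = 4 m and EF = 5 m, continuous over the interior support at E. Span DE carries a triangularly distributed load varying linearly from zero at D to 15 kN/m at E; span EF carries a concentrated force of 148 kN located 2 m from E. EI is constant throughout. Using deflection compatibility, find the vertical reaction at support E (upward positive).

Insert a hinge at E; M_E is the redundant, and each span becomes simply supported.
Rotations at E on the released spans (each span's end-slope, ×1/EI):
  span DE: triangular load, peak 15: w₀L³/(45EI) = 21.33/EI
  span EF: point load 148 at a = 2: Pab(L + b)/(6LEI) = 236.8/EI
  relative rotation θ_0 = (21.33 + 236.8)/EI = 258.1/EI
A unit hogging moment at E produces rotation L₁/(3EI) + L₂/(3EI) = 3/EI.
Compatibility: M_E·(L₁+L₂)/(3EI) = θ_0, giving M_E = 86.04 kN·m (hogging).
Span DE, ΣM about D with M_E applied at E: R_E^{DE}·4 = 80 + 86.04, so R_E^{DE} = 41.51 kN and R_D = 30 − 41.51 = -11.51 kN.
Span EF, ΣM about F: R_E^{EF}·5 = 444 + 86.04, so R_E^{EF} = 106 kN and R_F = 148 − 106 = 41.99 kN.
R_E = 41.51 + 106 = 147.5 kN.

R_E = 147.5 kN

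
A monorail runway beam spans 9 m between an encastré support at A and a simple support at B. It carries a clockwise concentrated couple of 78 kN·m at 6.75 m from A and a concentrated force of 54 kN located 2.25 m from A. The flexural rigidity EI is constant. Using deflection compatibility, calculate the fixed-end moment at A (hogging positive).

M_A = 48.05 kN·m

Release the roller at B. Primary structure: cantilever fixed at A.
Free-end deflection of the primary structure under the applied loading (downward +):
  clockwise couple 78 at a = 6.75: M₀a(2L − a)/(2EI) = 2962/EI
  point load 54 at a = 2.25: Pa²(3L − a)/(6EI) = 1128/EI
  δ_0 = 4089/EI
Tip deflection under a unit load at B: L³/(3EI) = 243/EI.
Compatibility at B: δ_0 − R_B·δ_{BB} = 0, so R_B = 4089/243 = 16.83 kN.
Moment equilibrium about A: M_A = Σ(load moments about A) − R_B·L = 199.5 − 16.83×9 = 48.05 kN·m.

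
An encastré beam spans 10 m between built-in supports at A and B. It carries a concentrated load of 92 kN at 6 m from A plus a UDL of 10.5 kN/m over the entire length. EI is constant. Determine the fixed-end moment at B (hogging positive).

M_B = 220 kN·m

Take the two fixed-end moments M_A, M_B as redundants; the released structure is the simple span AB.
On the primary (simply-supported) span, the end slopes from the loading are:
  at A: point load 92 at a = 6: Pab(L + b)/(6LEI) = 515.2/EI
  at B: point load 92 at a = 6: Pab(L + a)/(6LEI) = 588.8/EI
  at A: UDL 10.5: wL³/(24EI) = 437.5/EI
  at B: UDL 10.5: wL³/(24EI) = 437.5/EI
  θ_A0 = 952.7/EI,  θ_B0 = 1026/EI
Flexibility coefficients: a unit moment at one end gives L/(3EI) there and L/(6EI) at the far end, so f₁₁ = f₂₂ = 3.333/EI and f₁₂ = f₂₁ = 1.667/EI.
Compatibility — zero rotation at each built-in end:
  3.333 M_A + 1.667 M_B = 952.7
  1.667 M_A + 3.333 M_B = 1026
Solving the pair gives M_A = 175.8 kN·m and M_B = 220 kN·m (hogging).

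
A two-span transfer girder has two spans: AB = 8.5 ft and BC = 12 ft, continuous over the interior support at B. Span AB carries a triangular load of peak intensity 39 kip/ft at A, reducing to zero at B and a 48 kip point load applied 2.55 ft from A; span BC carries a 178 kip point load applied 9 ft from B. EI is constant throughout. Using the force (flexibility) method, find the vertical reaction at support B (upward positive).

R_B = 161.9 kip

Insert a hinge at B; M_B is the redundant, and each span becomes simply supported.
End slopes at the hinge B, treating each span as simply supported:
  span AB: triangular load, peak 39: 7w₀L³/(360EI) = 465.7/EI
  span AB: point load 48 at a = 2.55: Pab(L + a)/(6LEI) = 157.8/EI
  span BC: point load 178 at a = 9: Pab(L + b)/(6LEI) = 1001/EI
  relative rotation θ_0 = (623.5 + 1001)/EI = 1625/EI
A unit hogging moment at B produces rotation L₁/(3EI) + L₂/(3EI) = 6.833/EI.
Compatibility: M_B·(L₁+L₂)/(3EI) = θ_0, giving M_B = 237.8 kip·ft (hogging).
Span AB, ΣM about A with M_B applied at B: R_B^{AB}·8.5 = 592 + 237.8, so R_B^{AB} = 97.62 kip and R_A = 213.8 − 97.62 = 116.1 kip.
Span BC, ΣM about C: R_B^{BC}·12 = 534 + 237.8, so R_B^{BC} = 64.31 kip and R_C = 178 − 64.31 = 113.7 kip.
R_B = 97.62 + 64.31 = 161.9 kip.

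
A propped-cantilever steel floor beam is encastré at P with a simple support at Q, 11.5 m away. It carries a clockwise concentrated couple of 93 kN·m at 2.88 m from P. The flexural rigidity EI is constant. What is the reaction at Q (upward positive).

R_Q = 5.315 kN

Remove the prop at Q; the released (primary) structure is a cantilever built in at P.
Deflection at Q on the released cantilever, summing each load's contribution:
  clockwise couple 93 at a = 2.88: M₀a(2L − a)/(2EI) = 2694/EI
Flexibility coefficient — unit upward force at Q: δ_{QQ} = L³/(3EI) = 507/EI.
Compatibility at Q: δ_0 − R_Q·δ_{QQ} = 0, so R_Q = 2694/507 = 5.315 kN.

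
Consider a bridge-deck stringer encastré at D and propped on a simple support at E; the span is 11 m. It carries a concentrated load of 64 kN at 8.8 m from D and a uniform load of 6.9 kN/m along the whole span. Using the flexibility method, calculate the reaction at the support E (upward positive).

R_E = 73.52 kN

Choose R_E as the redundant. The primary structure is the cantilever fixed at D.
Primary-structure tip deflection at E by superposition:
  point load 64 at a = 8.8: Pa²(3L − a)/(6EI) = 19990/EI
  UDL 6.9: wL⁴/(8EI) = 12628/EI
  δ_0 = 32618/EI
Tip deflection under a unit load at E: L³/(3EI) = 443.7/EI.
The prop prevents deflection at E: R_E = δ_0/δ_{EE} = 32618/443.7 = 73.52 kN.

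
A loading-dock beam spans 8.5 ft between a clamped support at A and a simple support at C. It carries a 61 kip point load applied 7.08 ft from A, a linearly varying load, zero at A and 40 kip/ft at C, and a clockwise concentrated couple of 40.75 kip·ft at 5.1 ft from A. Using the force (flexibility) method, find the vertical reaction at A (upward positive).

Take the reaction at C as the redundant and release it; the primary structure is a cantilever fixed at A.
Downward deflection at the released point C due to the loads:
  point load 61 at a = 7.08: Pa²(3L − a)/(6EI) = 9387/EI
  triangular load, peak 40 at the free end: 11w₀L⁴/(120EI) = 19140/EI
  clockwise couple 40.75 at a = 5.1: M₀a(2L − a)/(2EI) = 1237/EI
  δ_0 = 29764/EI
Tip deflection under a unit load at C: L³/(3EI) = 204.7/EI.
The prop prevents deflection at C: R_C = δ_0/δ_{CC} = 29764/204.7 = 145.4 kip.
Vertical equilibrium: R_A = ΣP − R_C = 231 − 145.4 = 85.6 kip.

R_A = 85.6 kip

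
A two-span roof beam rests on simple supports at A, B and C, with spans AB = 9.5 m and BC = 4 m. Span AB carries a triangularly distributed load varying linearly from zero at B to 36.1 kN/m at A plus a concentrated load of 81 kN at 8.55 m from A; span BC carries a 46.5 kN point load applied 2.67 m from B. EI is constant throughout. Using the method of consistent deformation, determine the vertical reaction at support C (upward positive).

R_C = -16.01 kN

Release continuity at B by inserting a hinge; the redundant is the internal moment M_B. The primary structure is two simply-supported spans AB and BC.
Rotations at B on the released spans (each span's end-slope, ×1/EI):
  span AB: triangular load, peak 36.1: 7w₀L³/(360EI) = 601.8/EI
  span AB: point load 81 at a = 8.55: Pab(L + a)/(6LEI) = 208.3/EI
  span BC: point load 46.5 at a = 2.67: Pab(L + b)/(6LEI) = 36.67/EI
  relative rotation θ_0 = (810.2 + 36.67)/EI = 846.8/EI
A unit hogging moment at B produces rotation L₁/(3EI) + L₂/(3EI) = 4.5/EI.
Compatibility: M_B·(L₁+L₂)/(3EI) = θ_0, giving M_B = 188.2 kN·m (hogging).
Span BC, ΣM about C: R_B^{BC}·4 = 61.84 + 188.2, so R_B^{BC} = 62.51 kN and R_C = 46.5 − 62.51 = -16.01 kN.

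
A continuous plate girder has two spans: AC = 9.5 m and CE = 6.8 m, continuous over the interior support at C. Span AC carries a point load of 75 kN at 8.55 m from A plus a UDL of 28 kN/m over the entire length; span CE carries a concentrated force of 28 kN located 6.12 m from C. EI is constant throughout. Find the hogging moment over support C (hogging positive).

Insert a hinge at C; M_C is the redundant, and each span becomes simply supported.
Discontinuity in slope at C on the released structure — sum the simple-span end rotations:
  span AC: point load 75 at a = 8.55: Pab(L + a)/(6LEI) = 192.9/EI
  span AC: UDL 28: wL³/(24EI) = 1000/EI
  span CE: point load 28 at a = 6.12: Pab(L + b)/(6LEI) = 21.36/EI
  relative rotation θ_0 = (1193 + 21.36)/EI = 1215/EI
A unit hogging moment at C produces rotation L₁/(3EI) + L₂/(3EI) = 5.433/EI.
Compatibility: M_C·(L₁+L₂)/(3EI) = θ_0, giving M_C = 223.5 kN·m (hogging).

M_C = 223.5 kN·m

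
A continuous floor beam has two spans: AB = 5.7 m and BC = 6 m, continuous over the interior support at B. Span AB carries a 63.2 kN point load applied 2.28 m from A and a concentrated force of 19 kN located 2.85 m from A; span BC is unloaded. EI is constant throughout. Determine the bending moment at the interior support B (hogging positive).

M_B = 39.38 kN·m

Take M_B as the redundant. Released structure: two simple spans AB and BC with a hinge at B.
Rotations at B on the released spans (each span's end-slope, ×1/EI):
  span AB: point load 63.2 at a = 2.28: Pab(L + a)/(6LEI) = 115/EI
  span AB: point load 19 at a = 2.85: Pab(L + a)/(6LEI) = 38.58/EI
  relative rotation θ_0 = (153.6 + 0)/EI = 153.6/EI
A unit hogging moment at B produces rotation L₁/(3EI) + L₂/(3EI) = 3.9/EI.
Slope continuity at B: θ_0 = M_B·3.9/EI, so M_B = 153.6/3.9 = 39.38 kN·m (hogging).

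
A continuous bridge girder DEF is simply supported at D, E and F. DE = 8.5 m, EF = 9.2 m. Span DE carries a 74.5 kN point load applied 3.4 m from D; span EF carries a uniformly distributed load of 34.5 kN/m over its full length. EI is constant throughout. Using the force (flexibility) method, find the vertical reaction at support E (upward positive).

R_E = 243 kN

Release continuity at E by inserting a hinge; the redundant is the internal moment M_E. The primary structure is two simply-supported spans DE and EF.
Discontinuity in slope at E on the released structure — sum the simple-span end rotations:
  span DE: point load 74.5 at a = 3.4: Pab(L + a)/(6LEI) = 301.4/EI
  span EF: UDL 34.5: wL³/(24EI) = 1119/EI
  relative rotation θ_0 = (301.4 + 1119)/EI = 1421/EI
A unit hogging moment at E produces rotation L₁/(3EI) + L₂/(3EI) = 5.9/EI.
Slope continuity at E: θ_0 = M_E·5.9/EI, so M_E = 1421/5.9 = 240.8 kN·m (hogging).
Span DE, ΣM about D with M_E applied at E: R_E^{DE}·8.5 = 253.3 + 240.8, so R_E^{DE} = 58.13 kN and R_D = 74.5 − 58.13 = 16.37 kN.
Span EF, ΣM about F: R_E^{EF}·9.2 = 1460 + 240.8, so R_E^{EF} = 184.9 kN and R_F = 317.4 − 184.9 = 132.5 kN.
R_E = 58.13 + 184.9 = 243 kN.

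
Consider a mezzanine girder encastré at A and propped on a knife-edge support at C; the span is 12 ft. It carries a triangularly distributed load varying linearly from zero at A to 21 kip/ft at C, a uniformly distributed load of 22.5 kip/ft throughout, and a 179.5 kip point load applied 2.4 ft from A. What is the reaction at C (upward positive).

R_C = 180.6 kip

Take the reaction at C as the redundant and release it; the primary structure is a cantilever fixed at A.
Primary-structure tip deflection at C by superposition:
  triangular load, peak 21 at the free end: 11w₀L⁴/(120EI) = 39917/EI
  UDL 22.5: wL⁴/(8EI) = 58320/EI
  point load 179.5 at a = 2.4: Pa²(3L − a)/(6EI) = 5790/EI
  δ_0 = 104027/EI
Tip deflection under a unit load at C: L³/(3EI) = 576/EI.
Compatibility at C: δ_0 − R_C·δ_{CC} = 0, so R_C = 104027/576 = 180.6 kip.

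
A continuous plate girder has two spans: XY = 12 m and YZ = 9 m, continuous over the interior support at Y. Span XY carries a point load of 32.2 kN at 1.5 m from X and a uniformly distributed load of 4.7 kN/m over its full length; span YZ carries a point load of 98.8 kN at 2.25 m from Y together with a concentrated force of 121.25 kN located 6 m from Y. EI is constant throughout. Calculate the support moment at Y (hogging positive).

M_Y = 193.7 kN·m

Take M_Y as the redundant. Released structure: two simple spans XY and YZ with a hinge at Y.
Discontinuity in slope at Y on the released structure — sum the simple-span end rotations:
  span XY: point load 32.2 at a = 1.5: Pab(L + a)/(6LEI) = 95.09/EI
  span XY: UDL 4.7: wL³/(24EI) = 338.4/EI
  span YZ: point load 98.8 at a = 2.25: Pab(L + b)/(6LEI) = 437.7/EI
  span YZ: point load 121.25 at a = 6: Pab(L + b)/(6LEI) = 485/EI
  relative rotation θ_0 = (433.5 + 922.7)/EI = 1356/EI
A unit hogging moment at Y produces rotation L₁/(3EI) + L₂/(3EI) = 7/EI.
Compatibility: M_Y·(L₁+L₂)/(3EI) = θ_0, giving M_Y = 193.7 kN·m (hogging).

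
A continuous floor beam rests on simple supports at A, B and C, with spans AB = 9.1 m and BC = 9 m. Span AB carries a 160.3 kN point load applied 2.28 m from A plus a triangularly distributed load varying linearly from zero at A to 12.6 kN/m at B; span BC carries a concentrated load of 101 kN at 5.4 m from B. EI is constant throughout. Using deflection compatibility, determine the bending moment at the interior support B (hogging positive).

Release continuity at B by inserting a hinge; the redundant is the internal moment M_B. The primary structure is two simply-supported spans AB and BC.
Rotations at B on the released spans (each span's end-slope, ×1/EI):
  span AB: point load 160.3 at a = 2.28: Pab(L + a)/(6LEI) = 519.5/EI
  span AB: triangular load, peak 12.6: w₀L³/(45EI) = 211/EI
  span BC: point load 101 at a = 5.4: Pab(L + b)/(6LEI) = 458.1/EI
  relative rotation θ_0 = (730.5 + 458.1)/EI = 1189/EI
A unit hogging moment at B produces rotation L₁/(3EI) + L₂/(3EI) = 6.033/EI.
Compatibility: M_B·(L₁+L₂)/(3EI) = θ_0, giving M_B = 197 kN·m (hogging).

M_B = 197 kN·m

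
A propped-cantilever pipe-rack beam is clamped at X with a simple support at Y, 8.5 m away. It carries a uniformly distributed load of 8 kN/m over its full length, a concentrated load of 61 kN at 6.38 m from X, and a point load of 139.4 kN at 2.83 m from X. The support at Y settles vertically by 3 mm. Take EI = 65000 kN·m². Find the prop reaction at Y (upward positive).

Release the roller at Y. Primary structure: cantilever fixed at X.
Primary-structure tip deflection at Y by superposition:
  UDL 8: wL⁴/(8EI) = 5220/EI
  point load 61 at a = 6.38: Pa²(3L − a)/(6EI) = 7912/EI
  point load 139.4 at a = 2.83: Pa²(3L − a)/(6EI) = 4218/EI
  δ_0 = 17351/EI
Tip deflection under a unit load at Y: L³/(3EI) = 204.7/EI.
With EI = 65000 kN·m²: δ_0 = 0.26693 m and δ_{YY} = 0.003149 m/kN.
Compatibility — the beam at Y must follow the support down by 0.003 m: δ_0 − R_Y·δ_{YY} = 0.003, so R_Y = (0.26693 − 0.003)/0.003149 = 83.81 kN.

R_Y = 83.81 kN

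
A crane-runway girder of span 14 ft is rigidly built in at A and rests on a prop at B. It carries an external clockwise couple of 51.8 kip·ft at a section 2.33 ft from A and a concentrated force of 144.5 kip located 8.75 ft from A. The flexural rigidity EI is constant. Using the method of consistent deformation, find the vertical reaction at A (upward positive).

R_A = 75.78 kip

Take the reaction at B as the redundant and release it; the primary structure is a cantilever fixed at A.
Deflection at B on the released cantilever, summing each load's contribution:
  clockwise couple 51.8 at a = 2.33: M₀a(2L − a)/(2EI) = 1549/EI
  point load 144.5 at a = 8.75: Pa²(3L − a)/(6EI) = 61309/EI
  δ_0 = 62858/EI
Tip deflection under a unit load at B: L³/(3EI) = 914.7/EI.
Compatibility at B: δ_0 − R_B·δ_{BB} = 0, so R_B = 62858/914.7 = 68.72 kip.
Vertical equilibrium: R_A = ΣP − R_B = 144.5 − 68.72 = 75.78 kip.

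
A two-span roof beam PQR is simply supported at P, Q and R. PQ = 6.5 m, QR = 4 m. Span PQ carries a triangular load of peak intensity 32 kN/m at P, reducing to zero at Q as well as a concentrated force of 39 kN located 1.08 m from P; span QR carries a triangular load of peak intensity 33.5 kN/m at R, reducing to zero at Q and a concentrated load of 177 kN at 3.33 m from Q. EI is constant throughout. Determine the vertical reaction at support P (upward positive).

R_P = 87.18 kN

Insert a hinge at Q; M_Q is the redundant, and each span becomes simply supported.
Rotations at Q on the released spans (each span's end-slope, ×1/EI):
  span PQ: triangular load, peak 32: 7w₀L³/(360EI) = 170.9/EI
  span PQ: point load 39 at a = 1.08: Pab(L + a)/(6LEI) = 44.37/EI
  span QR: triangular load, peak 33.5: 7w₀L³/(360EI) = 41.69/EI
  span QR: point load 177 at a = 3.33: Pab(L + b)/(6LEI) = 76.84/EI
  relative rotation θ_0 = (215.2 + 118.5)/EI = 333.8/EI
A unit hogging moment at Q produces rotation L₁/(3EI) + L₂/(3EI) = 3.5/EI.
Compatibility: M_Q·(L₁+L₂)/(3EI) = θ_0, giving M_Q = 95.37 kN·m (hogging).
Span PQ, ΣM about P with M_Q applied at Q: R_Q^{PQ}·6.5 = 267.5 + 95.37, so R_Q^{PQ} = 55.82 kN and R_P = 143 − 55.82 = 87.18 kN.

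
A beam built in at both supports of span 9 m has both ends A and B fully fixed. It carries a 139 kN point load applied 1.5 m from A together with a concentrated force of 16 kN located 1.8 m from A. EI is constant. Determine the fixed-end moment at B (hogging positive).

M_B = 33.57 kN·m

Release both end moments; the primary structure is a simply-supported span AB with redundants M_A and M_B.
End rotations of the released simple span under the applied load (×1/EI):
  at A: point load 139 at a = 1.5: Pab(L + b)/(6LEI) = 477.8/EI
  at B: point load 139 at a = 1.5: Pab(L + a)/(6LEI) = 304.1/EI
  at A: point load 16 at a = 1.8: Pab(L + b)/(6LEI) = 62.21/EI
  at B: point load 16 at a = 1.8: Pab(L + a)/(6LEI) = 41.47/EI
  θ_A0 = 540/EI,  θ_B0 = 345.5/EI
Flexibility coefficients: a unit moment at one end gives L/(3EI) there and L/(6EI) at the far end, so f₁₁ = f₂₂ = 3/EI and f₁₂ = f₂₁ = 1.5/EI.
Compatibility — zero rotation at each built-in end:
  3 M_A + 1.5 M_B = 540
  1.5 M_A + 3 M_B = 345.5
Solving the pair gives M_A = 163.2 kN·m and M_B = 33.57 kN·m (hogging).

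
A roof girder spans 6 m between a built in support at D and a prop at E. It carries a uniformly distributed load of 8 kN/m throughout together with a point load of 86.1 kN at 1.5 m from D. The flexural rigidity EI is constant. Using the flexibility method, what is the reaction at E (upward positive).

R_E = 25.4 kN

Choose R_E as the redundant. The primary structure is the cantilever fixed at D.
Deflection at E on the released cantilever, summing each load's contribution:
  UDL 8: wL⁴/(8EI) = 1296/EI
  point load 86.1 at a = 1.5: Pa²(3L − a)/(6EI) = 532.7/EI
  δ_0 = 1829/EI
Tip deflection under a unit load at E: L³/(3EI) = 72/EI.
Compatibility at E: δ_0 − R_E·δ_{EE} = 0, so R_E = 1829/72 = 25.4 kN.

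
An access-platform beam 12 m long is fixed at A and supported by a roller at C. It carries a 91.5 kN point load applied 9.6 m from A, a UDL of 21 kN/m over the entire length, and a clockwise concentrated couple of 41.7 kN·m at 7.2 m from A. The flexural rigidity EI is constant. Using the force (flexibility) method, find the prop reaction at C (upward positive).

Choose R_C as the redundant. The primary structure is the cantilever fixed at A.
Primary-structure tip deflection at C by superposition:
  point load 91.5 at a = 9.6: Pa²(3L − a)/(6EI) = 37104/EI
  UDL 21: wL⁴/(8EI) = 54432/EI
  clockwise couple 41.7 at a = 7.2: M₀a(2L − a)/(2EI) = 2522/EI
  δ_0 = 94058/EI
Tip deflection under a unit load at C: L³/(3EI) = 576/EI.
The prop prevents deflection at C: R_C = δ_0/δ_{CC} = 94058/576 = 163.3 kN.

R_C = 163.3 kN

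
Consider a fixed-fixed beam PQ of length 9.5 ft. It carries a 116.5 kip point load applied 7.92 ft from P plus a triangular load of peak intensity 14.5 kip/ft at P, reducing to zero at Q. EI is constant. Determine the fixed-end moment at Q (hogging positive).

M_Q = 171.6 kip·ft

Release both end moments; the primary structure is a simply-supported span PQ with redundants M_P and M_Q.
Simple-span end rotations at P and Q under the given loads:
  at P: point load 116.5 at a = 7.92: Pab(L + b)/(6LEI) = 283.4/EI
  at Q: point load 116.5 at a = 7.92: Pab(L + a)/(6LEI) = 445.5/EI
  at P: triangular load, peak 14.5: w₀L³/(45EI) = 276.3/EI
  at Q: triangular load, peak 14.5: 7w₀L³/(360EI) = 241.7/EI
  θ_P0 = 559.6/EI,  θ_Q0 = 687.3/EI
Flexibility coefficients: a unit moment at one end gives L/(3EI) there and L/(6EI) at the far end, so f₁₁ = f₂₂ = 3.167/EI and f₁₂ = f₂₁ = 1.583/EI.
Compatibility — zero rotation at each built-in end:
  3.167 M_P + 1.583 M_Q = 559.6
  1.583 M_P + 3.167 M_Q = 687.3
Solving the pair gives M_P = 90.95 kip·ft and M_Q = 171.6 kip·ft (hogging).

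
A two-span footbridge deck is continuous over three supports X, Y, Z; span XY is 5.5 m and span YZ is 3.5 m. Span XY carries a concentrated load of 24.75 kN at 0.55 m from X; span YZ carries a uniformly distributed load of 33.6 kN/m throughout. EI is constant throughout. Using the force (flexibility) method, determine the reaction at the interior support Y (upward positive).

R_Y = 72.55 kN

Release continuity at Y by inserting a hinge; the redundant is the internal moment M_Y. The primary structure is two simply-supported spans XY and YZ.
End slopes at the hinge Y, treating each span as simply supported:
  span XY: point load 24.75 at a = 0.55: Pab(L + a)/(6LEI) = 12.35/EI
  span YZ: UDL 33.6: wL³/(24EI) = 60.02/EI
  relative rotation θ_0 = (12.35 + 60.02)/EI = 72.38/EI
A unit hogging moment at Y produces rotation L₁/(3EI) + L₂/(3EI) = 3/EI.
Compatibility: M_Y·(L₁+L₂)/(3EI) = θ_0, giving M_Y = 24.13 kN·m (hogging).
Span XY, ΣM about X with M_Y applied at Y: R_Y^{XY}·5.5 = 13.61 + 24.13, so R_Y^{XY} = 6.862 kN and R_X = 24.75 − 6.862 = 17.89 kN.
Span YZ, ΣM about Z: R_Y^{YZ}·3.5 = 205.8 + 24.13, so R_Y^{YZ} = 65.69 kN and R_Z = 117.6 − 65.69 = 51.91 kN.
R_Y = 6.862 + 65.69 = 72.55 kN.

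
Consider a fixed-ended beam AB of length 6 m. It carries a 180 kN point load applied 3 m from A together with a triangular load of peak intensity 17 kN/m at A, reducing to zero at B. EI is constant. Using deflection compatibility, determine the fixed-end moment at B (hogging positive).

Release both end moments; the primary structure is a simply-supported span AB with redundants M_A and M_B.
End rotations of the released simple span under the applied load (×1/EI):
  at A: point load 180 at a = 3: Pab(L + b)/(6LEI) = 405/EI
  at B: point load 180 at a = 3: Pab(L + a)/(6LEI) = 405/EI
  at A: triangular load, peak 17: w₀L³/(45EI) = 81.6/EI
  at B: triangular load, peak 17: 7w₀L³/(360EI) = 71.4/EI
  θ_A0 = 486.6/EI,  θ_B0 = 476.4/EI
Flexibility coefficients: a unit moment at one end gives L/(3EI) there and L/(6EI) at the far end, so f₁₁ = f₂₂ = 2/EI and f₁₂ = f₂₁ = 1/EI.
Compatibility — zero rotation at each built-in end:
  2 M_A + 1 M_B = 486.6
  1 M_A + 2 M_B = 476.4
Solving the pair gives M_A = 165.6 kN·m and M_B = 155.4 kN·m (hogging).

M_B = 155.4 kN·m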